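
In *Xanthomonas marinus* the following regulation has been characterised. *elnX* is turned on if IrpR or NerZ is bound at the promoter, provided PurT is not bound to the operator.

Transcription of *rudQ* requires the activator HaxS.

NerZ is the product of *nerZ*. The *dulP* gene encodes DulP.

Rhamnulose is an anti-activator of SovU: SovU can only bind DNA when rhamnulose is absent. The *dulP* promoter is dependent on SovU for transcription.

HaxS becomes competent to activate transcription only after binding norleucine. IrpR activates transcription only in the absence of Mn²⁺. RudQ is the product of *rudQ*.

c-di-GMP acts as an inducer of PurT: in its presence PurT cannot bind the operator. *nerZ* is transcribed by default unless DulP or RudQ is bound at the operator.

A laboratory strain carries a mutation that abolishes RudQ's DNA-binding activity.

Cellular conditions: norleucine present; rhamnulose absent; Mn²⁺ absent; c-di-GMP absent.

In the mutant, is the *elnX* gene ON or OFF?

OFF

c-di-GMP is absent, so PurT is active.
Mn²⁺ is absent, so IrpR is active.
Rhamnulose is absent, so SovU is active.
No repressor is bound and SovU is active, so *dulP* is transcribed.
So DulP is produced and active.
RudQ is non-functional in this strain, so it has no effect.
With repressor DulP bound, *nerZ* is not transcribed.
So NerZ is not produced.
With repressor PurT bound, *elnX* is not transcribed.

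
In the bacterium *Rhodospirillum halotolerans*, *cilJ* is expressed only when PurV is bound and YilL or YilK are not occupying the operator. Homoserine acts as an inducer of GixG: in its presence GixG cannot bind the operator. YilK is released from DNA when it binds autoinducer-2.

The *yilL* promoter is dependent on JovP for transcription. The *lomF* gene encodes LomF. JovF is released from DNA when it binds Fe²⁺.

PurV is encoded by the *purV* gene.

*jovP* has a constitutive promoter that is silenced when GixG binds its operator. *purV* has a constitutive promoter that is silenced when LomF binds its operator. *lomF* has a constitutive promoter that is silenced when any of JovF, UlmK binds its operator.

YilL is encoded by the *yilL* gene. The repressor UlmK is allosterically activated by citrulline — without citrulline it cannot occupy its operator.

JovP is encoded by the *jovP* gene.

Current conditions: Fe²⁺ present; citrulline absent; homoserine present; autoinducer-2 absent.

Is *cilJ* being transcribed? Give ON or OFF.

OFF

Homoserine is present, so GixG is inactive.
With no repressor bound, *jovP* is transcribed.
So JovP is produced and active.
No repressor is bound and JovP is active, so *yilL* is transcribed.
So YilL is produced and active.
Autoinducer-2 is absent, so YilK is active.
Fe²⁺ is present, so JovF is inactive.
Citrulline is absent, so UlmK is inactive.
With no repressor bound, *lomF* is transcribed.
So LomF is produced and active.
With repressor LomF bound, *purV* is not transcribed.
So PurV is not produced.
With repressor YilL bound, *cilJ* is not transcribed.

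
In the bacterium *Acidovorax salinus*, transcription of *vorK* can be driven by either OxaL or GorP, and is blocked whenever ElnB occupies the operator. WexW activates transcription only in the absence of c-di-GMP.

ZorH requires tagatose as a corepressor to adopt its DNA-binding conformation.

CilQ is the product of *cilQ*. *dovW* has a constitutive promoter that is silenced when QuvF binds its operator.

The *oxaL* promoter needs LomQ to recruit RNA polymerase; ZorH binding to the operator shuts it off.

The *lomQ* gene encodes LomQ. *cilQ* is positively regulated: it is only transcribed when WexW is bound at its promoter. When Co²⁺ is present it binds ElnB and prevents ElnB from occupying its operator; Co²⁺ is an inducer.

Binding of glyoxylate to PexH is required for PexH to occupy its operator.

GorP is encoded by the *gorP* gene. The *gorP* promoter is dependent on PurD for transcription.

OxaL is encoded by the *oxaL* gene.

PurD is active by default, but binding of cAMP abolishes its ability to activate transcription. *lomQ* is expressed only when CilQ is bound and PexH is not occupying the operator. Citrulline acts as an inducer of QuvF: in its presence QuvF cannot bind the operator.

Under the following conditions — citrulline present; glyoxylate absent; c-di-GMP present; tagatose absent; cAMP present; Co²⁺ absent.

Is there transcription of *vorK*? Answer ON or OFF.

Tagatose is absent, so ZorH is inactive.
Glyoxylate is absent, so PexH is inactive.
c-di-GMP is present, so WexW is inactive.
Required activator WexW is absent, so *cilQ* is not transcribed.
So CilQ is not produced.
Required activator CilQ is absent, so *lomQ* is not transcribed.
So LomQ is not produced.
Required activator LomQ is absent, so *oxaL* is not transcribed.
So OxaL is not produced.
Co²⁺ is absent, so ElnB is active.
cAMP is present, so PurD is inactive.
Required activator PurD is absent, so *gorP* is not transcribed.
So GorP is not produced.
With repressor ElnB bound, *vorK* is not transcribed.

OFF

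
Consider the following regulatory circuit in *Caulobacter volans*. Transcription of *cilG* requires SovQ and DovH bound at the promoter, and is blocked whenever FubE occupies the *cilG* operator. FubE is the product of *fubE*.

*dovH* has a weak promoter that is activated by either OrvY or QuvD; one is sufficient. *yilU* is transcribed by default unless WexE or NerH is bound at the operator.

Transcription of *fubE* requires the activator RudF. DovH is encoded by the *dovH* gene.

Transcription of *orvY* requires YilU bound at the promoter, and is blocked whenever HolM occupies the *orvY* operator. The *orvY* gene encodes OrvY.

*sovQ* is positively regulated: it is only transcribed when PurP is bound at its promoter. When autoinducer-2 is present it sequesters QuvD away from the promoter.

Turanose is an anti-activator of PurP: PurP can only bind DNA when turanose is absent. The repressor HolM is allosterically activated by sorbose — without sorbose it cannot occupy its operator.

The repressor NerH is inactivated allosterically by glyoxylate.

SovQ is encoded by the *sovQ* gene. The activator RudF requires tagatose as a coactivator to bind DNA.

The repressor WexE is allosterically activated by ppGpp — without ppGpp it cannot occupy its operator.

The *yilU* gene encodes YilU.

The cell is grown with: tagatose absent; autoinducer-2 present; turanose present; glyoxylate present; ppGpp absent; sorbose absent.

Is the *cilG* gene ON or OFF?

OFF

Turanose is present, so PurP is inactive.
Required activator PurP is absent, so *sovQ* is not transcribed.
So SovQ is not produced.
Tagatose is absent, so RudF is inactive.
Required activator RudF is absent, so *fubE* is not transcribed.
So FubE is not produced.
ppGpp is absent, so WexE is inactive.
Glyoxylate is present, so NerH is inactive.
With no repressor bound, *yilU* is transcribed.
So YilU is produced and active.
Sorbose is absent, so HolM is inactive.
No repressor is bound and YilU is active, so *orvY* is transcribed.
So OrvY is produced and active.
Autoinducer-2 is present, so QuvD is inactive.
Activator OrvY is present, so *dovH* is transcribed.
So DovH is produced and active.
Required activator SovQ is absent, so *cilG* is not transcribed.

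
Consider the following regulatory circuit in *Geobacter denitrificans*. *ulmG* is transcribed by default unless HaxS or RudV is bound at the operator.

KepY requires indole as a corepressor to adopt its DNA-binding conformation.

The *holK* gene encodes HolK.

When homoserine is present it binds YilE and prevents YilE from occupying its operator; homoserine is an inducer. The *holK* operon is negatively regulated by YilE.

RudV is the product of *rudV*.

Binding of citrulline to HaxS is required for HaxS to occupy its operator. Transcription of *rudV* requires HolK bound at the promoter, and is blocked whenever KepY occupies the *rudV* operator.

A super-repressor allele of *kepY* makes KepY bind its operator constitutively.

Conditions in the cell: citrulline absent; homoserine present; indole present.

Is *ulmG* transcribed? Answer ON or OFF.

ON

Citrulline is absent, so HaxS is inactive.
Homoserine is present, so YilE is inactive.
With no repressor bound, *holK* is transcribed.
So HolK is produced and active.
KepY is constitutively active in this strain.
With repressor KepY bound, *rudV* is not transcribed.
So RudV is not produced.
With no repressor bound, *ulmG* is transcribed.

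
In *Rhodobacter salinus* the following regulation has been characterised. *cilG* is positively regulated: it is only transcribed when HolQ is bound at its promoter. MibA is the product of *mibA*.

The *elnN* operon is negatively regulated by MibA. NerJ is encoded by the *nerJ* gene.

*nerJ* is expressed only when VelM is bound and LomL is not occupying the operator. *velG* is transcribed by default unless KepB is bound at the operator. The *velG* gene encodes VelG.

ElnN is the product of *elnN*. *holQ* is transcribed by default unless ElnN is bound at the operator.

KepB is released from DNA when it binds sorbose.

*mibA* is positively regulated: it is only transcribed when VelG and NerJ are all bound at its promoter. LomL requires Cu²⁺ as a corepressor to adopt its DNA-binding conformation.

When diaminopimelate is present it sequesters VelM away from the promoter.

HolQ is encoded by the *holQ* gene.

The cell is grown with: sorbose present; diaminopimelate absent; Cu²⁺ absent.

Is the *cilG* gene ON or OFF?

ON

Sorbose is present, so KepB is inactive.
With no repressor bound, *velG* is transcribed.
So VelG is produced and active.
Cu²⁺ is absent, so LomL is inactive.
Diaminopimelate is absent, so VelM is active.
No repressor is bound and VelM is active, so *nerJ* is transcribed.
So NerJ is produced and active.
No repressor is bound and VelG and NerJ are active, so *mibA* is transcribed.
So MibA is produced and active.
With repressor MibA bound, *elnN* is not transcribed.
So ElnN is not produced.
With no repressor bound, *holQ* is transcribed.
So HolQ is produced and active.
No repressor is bound and HolQ is active, so *cilG* is transcribed.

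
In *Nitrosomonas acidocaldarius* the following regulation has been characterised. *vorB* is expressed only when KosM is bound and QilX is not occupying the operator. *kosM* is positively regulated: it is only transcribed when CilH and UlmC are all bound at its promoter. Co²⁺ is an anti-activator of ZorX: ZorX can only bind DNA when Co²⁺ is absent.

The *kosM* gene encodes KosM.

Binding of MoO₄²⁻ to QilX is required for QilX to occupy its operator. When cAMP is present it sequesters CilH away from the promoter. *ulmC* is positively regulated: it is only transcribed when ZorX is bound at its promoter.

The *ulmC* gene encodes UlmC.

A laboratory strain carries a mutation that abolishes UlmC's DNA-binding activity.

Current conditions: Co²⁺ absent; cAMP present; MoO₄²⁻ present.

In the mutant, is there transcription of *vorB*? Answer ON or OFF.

MoO₄²⁻ is present, so QilX is active.
cAMP is present, so CilH is inactive.
UlmC is non-functional in this strain, so it has no effect.
Required activator CilH is absent, so *kosM* is not transcribed.
So KosM is not produced.
With repressor QilX bound, *vorB* is not transcribed.

OFF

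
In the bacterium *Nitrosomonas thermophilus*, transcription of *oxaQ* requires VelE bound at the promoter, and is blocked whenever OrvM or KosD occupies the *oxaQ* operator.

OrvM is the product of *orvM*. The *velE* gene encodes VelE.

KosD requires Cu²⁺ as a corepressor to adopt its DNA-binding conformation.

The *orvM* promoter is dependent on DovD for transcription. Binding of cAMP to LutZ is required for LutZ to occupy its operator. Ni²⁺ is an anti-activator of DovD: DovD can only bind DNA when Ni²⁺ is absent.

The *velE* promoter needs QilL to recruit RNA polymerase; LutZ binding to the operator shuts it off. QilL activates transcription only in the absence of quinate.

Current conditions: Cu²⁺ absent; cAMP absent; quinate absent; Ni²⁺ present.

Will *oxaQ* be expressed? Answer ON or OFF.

Ni²⁺ is present, so DovD is inactive.
Required activator DovD is absent, so *orvM* is not transcribed.
So OrvM is not produced.
Cu²⁺ is absent, so KosD is inactive.
Quinate is absent, so QilL is active.
cAMP is absent, so LutZ is inactive.
No repressor is bound and QilL is active, so *velE* is transcribed.
So VelE is produced and active.
No repressor is bound and VelE is active, so *oxaQ* is transcribed.

ON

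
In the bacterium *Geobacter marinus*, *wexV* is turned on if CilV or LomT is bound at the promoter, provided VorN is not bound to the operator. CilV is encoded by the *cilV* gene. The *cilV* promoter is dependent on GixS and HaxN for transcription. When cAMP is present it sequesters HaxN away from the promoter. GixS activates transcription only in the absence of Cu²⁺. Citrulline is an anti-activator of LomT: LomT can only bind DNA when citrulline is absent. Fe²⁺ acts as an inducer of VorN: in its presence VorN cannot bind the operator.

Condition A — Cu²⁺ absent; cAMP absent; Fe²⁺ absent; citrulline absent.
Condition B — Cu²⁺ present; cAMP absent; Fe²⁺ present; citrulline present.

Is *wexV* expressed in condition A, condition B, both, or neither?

neither

Condition A:
Cu²⁺ is absent, so GixS is active.
cAMP is absent, so HaxN is active.
No repressor is bound and GixS and HaxN are active, so *cilV* is transcribed.
So CilV is produced and active.
Fe²⁺ is absent, so VorN is active.
Citrulline is absent, so LomT is active.
With repressor VorN bound, *wexV* is not transcribed.
→ *wexV* is OFF in A.
Condition B:
Cu²⁺ is present, so GixS is inactive.
cAMP is absent, so HaxN is active.
Required activator GixS is absent, so *cilV* is not transcribed.
So CilV is not produced.
Fe²⁺ is present, so VorN is inactive.
Citrulline is present, so LomT is inactive.
No activator is available at the *wexV* promoter, so *wexV* is not transcribed.
→ *wexV* is OFF in B.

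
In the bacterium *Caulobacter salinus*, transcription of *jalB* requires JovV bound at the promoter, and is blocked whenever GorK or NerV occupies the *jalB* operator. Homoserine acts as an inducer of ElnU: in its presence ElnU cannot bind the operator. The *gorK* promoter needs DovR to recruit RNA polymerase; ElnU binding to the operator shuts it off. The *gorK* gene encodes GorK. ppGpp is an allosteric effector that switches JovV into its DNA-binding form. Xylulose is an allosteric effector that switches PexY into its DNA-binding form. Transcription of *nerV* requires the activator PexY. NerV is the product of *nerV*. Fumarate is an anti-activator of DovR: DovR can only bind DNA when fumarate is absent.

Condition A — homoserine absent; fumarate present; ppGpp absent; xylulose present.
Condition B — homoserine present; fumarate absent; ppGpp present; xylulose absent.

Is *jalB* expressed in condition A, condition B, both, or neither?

Condition A:
Homoserine is absent, so ElnU is active.
Fumarate is present, so DovR is inactive.
With repressor ElnU bound, *gorK* is not transcribed.
So GorK is not produced.
ppGpp is absent, so JovV is inactive.
Xylulose is present, so PexY is active.
No repressor is bound and PexY is active, so *nerV* is transcribed.
So NerV is produced and active.
With repressor NerV bound, *jalB* is not transcribed.
→ *jalB* is OFF in A.
Condition B:
Homoserine is present, so ElnU is inactive.
Fumarate is absent, so DovR is active.
No repressor is bound and DovR is active, so *gorK* is transcribed.
So GorK is produced and active.
ppGpp is present, so JovV is active.
Xylulose is absent, so PexY is inactive.
Required activator PexY is absent, so *nerV* is not transcribed.
So NerV is not produced.
With repressor GorK bound, *jalB* is not transcribed.
→ *jalB* is OFF in B.

neither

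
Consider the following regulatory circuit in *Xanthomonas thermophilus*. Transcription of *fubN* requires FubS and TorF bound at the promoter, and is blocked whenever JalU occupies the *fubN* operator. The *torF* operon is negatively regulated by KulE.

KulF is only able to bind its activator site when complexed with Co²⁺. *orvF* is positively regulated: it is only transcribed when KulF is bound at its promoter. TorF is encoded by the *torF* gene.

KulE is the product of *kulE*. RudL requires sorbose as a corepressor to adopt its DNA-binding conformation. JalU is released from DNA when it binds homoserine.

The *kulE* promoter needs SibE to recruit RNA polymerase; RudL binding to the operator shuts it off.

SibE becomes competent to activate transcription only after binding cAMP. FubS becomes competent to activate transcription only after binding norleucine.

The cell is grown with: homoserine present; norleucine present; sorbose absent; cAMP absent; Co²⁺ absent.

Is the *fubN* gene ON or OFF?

ON

Norleucine is present, so FubS is active.
Sorbose is absent, so RudL is inactive.
cAMP is absent, so SibE is inactive.
Required activator SibE is absent, so *kulE* is not transcribed.
So KulE is not produced.
With no repressor bound, *torF* is transcribed.
So TorF is produced and active.
Homoserine is present, so JalU is inactive.
No repressor is bound and FubS and TorF are active, so *fubN* is transcribed.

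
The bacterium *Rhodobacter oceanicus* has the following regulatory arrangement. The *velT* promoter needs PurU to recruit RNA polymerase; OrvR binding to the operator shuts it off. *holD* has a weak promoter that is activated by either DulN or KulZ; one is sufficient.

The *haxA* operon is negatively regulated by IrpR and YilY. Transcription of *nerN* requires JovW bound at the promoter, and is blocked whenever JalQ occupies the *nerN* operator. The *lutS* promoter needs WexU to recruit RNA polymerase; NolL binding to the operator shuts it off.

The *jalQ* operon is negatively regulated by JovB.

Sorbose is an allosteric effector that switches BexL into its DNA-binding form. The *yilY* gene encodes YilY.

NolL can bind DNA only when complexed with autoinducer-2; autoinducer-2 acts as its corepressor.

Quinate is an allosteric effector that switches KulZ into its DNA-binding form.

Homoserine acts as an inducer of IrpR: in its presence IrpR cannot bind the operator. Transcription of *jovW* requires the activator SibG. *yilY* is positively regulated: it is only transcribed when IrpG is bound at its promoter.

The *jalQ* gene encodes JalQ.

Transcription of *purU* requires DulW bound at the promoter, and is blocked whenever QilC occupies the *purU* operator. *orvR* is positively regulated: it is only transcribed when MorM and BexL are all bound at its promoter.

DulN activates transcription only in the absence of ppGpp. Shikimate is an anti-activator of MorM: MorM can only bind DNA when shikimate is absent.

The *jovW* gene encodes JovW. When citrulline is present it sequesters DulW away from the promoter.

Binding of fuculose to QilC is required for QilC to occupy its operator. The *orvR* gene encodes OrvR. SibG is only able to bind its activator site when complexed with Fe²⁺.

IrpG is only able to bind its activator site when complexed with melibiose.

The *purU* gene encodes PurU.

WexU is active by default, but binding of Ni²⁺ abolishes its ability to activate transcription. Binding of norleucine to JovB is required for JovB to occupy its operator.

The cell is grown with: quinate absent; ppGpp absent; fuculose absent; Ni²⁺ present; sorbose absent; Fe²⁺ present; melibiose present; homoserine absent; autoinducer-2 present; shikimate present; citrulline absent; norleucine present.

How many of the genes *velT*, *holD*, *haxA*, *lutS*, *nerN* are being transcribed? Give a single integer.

3

Shikimate is present, so MorM is inactive.
Sorbose is absent, so BexL is inactive.
Required activator MorM is absent, so *orvR* is not transcribed.
So OrvR is not produced.
Citrulline is absent, so DulW is active.
Fuculose is absent, so QilC is inactive.
No repressor is bound and DulW is active, so *purU* is transcribed.
So PurU is produced and active.
No repressor is bound and PurU is active, so *velT* is transcribed.
→ *velT* is ON.
ppGpp is absent, so DulN is active.
Quinate is absent, so KulZ is inactive.
Activator DulN is present, so *holD* is transcribed.
→ *holD* is ON.
Homoserine is absent, so IrpR is active.
Melibiose is present, so IrpG is active.
No repressor is bound and IrpG is active, so *yilY* is transcribed.
So YilY is produced and active.
With repressor IrpR bound, *haxA* is not transcribed.
→ *haxA* is OFF.
Autoinducer-2 is present, so NolL is active.
Ni²⁺ is present, so WexU is inactive.
With repressor NolL bound, *lutS* is not transcribed.
→ *lutS* is OFF.
Norleucine is present, so JovB is active.
With repressor JovB bound, *jalQ* is not transcribed.
So JalQ is not produced.
Fe²⁺ is present, so SibG is active.
No repressor is bound and SibG is active, so *jovW* is transcribed.
So JovW is produced and active.
No repressor is bound and JovW is active, so *nerN* is transcribed.
→ *nerN* is ON.
3 of the 5 genes are transcribed.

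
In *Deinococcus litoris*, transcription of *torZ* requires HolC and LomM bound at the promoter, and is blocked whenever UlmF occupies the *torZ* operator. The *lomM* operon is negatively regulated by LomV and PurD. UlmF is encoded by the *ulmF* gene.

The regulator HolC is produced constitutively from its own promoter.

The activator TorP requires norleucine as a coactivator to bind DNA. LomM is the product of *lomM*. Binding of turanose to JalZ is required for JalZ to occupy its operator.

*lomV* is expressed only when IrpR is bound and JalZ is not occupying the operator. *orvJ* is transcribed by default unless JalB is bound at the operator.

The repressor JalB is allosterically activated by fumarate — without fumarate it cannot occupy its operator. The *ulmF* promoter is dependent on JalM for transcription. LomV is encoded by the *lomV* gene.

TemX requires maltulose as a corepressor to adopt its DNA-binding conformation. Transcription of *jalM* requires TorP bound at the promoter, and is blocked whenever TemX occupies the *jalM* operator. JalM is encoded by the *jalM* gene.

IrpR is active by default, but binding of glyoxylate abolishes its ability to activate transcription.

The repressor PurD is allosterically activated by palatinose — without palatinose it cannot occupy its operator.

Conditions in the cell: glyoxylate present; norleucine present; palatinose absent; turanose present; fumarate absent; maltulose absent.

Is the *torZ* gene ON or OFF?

Maltulose is absent, so TemX is inactive.
Norleucine is present, so TorP is active.
No repressor is bound and TorP is active, so *jalM* is transcribed.
So JalM is produced and active.
No repressor is bound and JalM is active, so *ulmF* is transcribed.
So UlmF is produced and active.
HolC is produced constitutively and is active.
Glyoxylate is present, so IrpR is inactive.
Turanose is present, so JalZ is active.
With repressor JalZ bound, *lomV* is not transcribed.
So LomV is not produced.
Palatinose is absent, so PurD is inactive.
With no repressor bound, *lomM* is transcribed.
So LomM is produced and active.
With repressor UlmF bound, *torZ* is not transcribed.

OFF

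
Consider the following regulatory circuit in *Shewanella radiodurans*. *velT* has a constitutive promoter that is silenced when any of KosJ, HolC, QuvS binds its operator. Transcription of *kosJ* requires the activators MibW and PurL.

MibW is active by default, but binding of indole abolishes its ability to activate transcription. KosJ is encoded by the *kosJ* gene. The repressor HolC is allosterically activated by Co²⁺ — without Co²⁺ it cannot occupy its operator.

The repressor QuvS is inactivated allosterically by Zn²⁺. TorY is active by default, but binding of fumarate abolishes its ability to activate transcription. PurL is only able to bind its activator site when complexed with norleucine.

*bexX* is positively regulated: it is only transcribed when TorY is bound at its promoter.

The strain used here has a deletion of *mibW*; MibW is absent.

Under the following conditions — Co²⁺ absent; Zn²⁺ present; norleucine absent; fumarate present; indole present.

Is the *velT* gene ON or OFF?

ON

MibW is non-functional in this strain, so it has no effect.
Norleucine is absent, so PurL is inactive.
Required activator MibW is absent, so *kosJ* is not transcribed.
So KosJ is not produced.
Co²⁺ is absent, so HolC is inactive.
Zn²⁺ is present, so QuvS is inactive.
With no repressor bound, *velT* is transcribed.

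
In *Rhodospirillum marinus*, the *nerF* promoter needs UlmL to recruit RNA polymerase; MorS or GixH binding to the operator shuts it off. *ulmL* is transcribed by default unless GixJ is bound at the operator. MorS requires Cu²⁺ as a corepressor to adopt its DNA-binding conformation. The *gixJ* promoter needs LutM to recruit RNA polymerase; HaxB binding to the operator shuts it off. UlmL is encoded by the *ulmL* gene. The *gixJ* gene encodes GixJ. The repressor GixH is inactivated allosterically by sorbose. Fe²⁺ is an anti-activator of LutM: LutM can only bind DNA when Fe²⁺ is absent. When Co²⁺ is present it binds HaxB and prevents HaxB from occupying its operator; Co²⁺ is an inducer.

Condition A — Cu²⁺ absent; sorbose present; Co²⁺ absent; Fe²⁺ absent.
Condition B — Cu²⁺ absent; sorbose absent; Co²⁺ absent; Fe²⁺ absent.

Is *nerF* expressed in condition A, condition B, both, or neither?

A only

Condition A:
Cu²⁺ is absent, so MorS is inactive.
Sorbose is present, so GixH is inactive.
Co²⁺ is absent, so HaxB is active.
Fe²⁺ is absent, so LutM is active.
With repressor HaxB bound, *gixJ* is not transcribed.
So GixJ is not produced.
With no repressor bound, *ulmL* is transcribed.
So UlmL is produced and active.
No repressor is bound and UlmL is active, so *nerF* is transcribed.
→ *nerF* is ON in A.
Condition B:
Cu²⁺ is absent, so MorS is inactive.
Sorbose is absent, so GixH is active.
Co²⁺ is absent, so HaxB is active.
Fe²⁺ is absent, so LutM is active.
With repressor HaxB bound, *gixJ* is not transcribed.
So GixJ is not produced.
With no repressor bound, *ulmL* is transcribed.
So UlmL is produced and active.
With repressor GixH bound, *nerF* is not transcribed.
→ *nerF* is OFF in B.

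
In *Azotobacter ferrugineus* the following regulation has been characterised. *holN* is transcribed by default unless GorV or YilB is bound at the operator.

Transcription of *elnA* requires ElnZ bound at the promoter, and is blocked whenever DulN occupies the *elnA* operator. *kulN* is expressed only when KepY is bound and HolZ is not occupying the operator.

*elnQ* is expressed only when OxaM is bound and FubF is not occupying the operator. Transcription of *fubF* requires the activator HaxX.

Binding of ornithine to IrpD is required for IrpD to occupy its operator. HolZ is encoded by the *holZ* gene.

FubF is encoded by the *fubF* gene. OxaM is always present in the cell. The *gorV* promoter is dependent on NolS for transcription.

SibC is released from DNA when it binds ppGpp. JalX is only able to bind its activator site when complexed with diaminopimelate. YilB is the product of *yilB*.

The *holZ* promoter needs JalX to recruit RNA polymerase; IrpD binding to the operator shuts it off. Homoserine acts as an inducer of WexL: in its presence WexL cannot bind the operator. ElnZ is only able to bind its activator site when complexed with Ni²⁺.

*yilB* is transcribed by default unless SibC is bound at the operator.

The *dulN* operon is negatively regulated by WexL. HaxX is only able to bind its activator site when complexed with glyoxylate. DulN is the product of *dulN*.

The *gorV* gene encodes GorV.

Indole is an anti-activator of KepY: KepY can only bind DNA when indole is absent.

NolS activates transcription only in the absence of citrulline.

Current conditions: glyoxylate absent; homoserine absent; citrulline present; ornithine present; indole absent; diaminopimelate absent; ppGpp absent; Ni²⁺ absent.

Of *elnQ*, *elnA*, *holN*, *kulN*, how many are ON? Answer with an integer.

3

OxaM is produced constitutively and is active.
Glyoxylate is absent, so HaxX is inactive.
Required activator HaxX is absent, so *fubF* is not transcribed.
So FubF is not produced.
No repressor is bound and OxaM is active, so *elnQ* is transcribed.
→ *elnQ* is ON.
Homoserine is absent, so WexL is active.
With repressor WexL bound, *dulN* is not transcribed.
So DulN is not produced.
Ni²⁺ is absent, so ElnZ is inactive.
Required activator ElnZ is absent, so *elnA* is not transcribed.
→ *elnA* is OFF.
Citrulline is present, so NolS is inactive.
Required activator NolS is absent, so *gorV* is not transcribed.
So GorV is not produced.
ppGpp is absent, so SibC is active.
With repressor SibC bound, *yilB* is not transcribed.
So YilB is not produced.
With no repressor bound, *holN* is transcribed.
→ *holN* is ON.
Ornithine is present, so IrpD is active.
Diaminopimelate is absent, so JalX is inactive.
With repressor IrpD bound, *holZ* is not transcribed.
So HolZ is not produced.
Indole is absent, so KepY is active.
No repressor is bound and KepY is active, so *kulN* is transcribed.
→ *kulN* is ON.
3 of the 4 genes are transcribed.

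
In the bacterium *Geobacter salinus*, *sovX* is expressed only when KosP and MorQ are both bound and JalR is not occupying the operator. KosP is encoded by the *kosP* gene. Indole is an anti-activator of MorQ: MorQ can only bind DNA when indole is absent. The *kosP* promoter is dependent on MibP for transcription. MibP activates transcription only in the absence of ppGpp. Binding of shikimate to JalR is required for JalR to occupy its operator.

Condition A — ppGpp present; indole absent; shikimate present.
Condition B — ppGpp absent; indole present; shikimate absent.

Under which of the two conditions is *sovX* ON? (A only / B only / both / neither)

neither

Condition A:
ppGpp is present, so MibP is inactive.
Required activator MibP is absent, so *kosP* is not transcribed.
So KosP is not produced.
Indole is absent, so MorQ is active.
Shikimate is present, so JalR is active.
With repressor JalR bound, *sovX* is not transcribed.
→ *sovX* is OFF in A.
Condition B:
ppGpp is absent, so MibP is active.
No repressor is bound and MibP is active, so *kosP* is transcribed.
So KosP is produced and active.
Indole is present, so MorQ is inactive.
Shikimate is absent, so JalR is inactive.
Required activator MorQ is absent, so *sovX* is not transcribed.
→ *sovX* is OFF in B.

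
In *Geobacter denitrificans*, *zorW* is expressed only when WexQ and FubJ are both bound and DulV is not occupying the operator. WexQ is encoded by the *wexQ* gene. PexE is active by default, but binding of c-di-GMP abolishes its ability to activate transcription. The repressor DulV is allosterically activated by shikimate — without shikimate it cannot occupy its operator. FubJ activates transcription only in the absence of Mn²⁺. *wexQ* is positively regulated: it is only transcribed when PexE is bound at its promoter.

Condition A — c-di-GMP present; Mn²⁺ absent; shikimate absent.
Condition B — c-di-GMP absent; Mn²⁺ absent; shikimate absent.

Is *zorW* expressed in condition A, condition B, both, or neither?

Condition A:
c-di-GMP is present, so PexE is inactive.
Required activator PexE is absent, so *wexQ* is not transcribed.
So WexQ is not produced.
Mn²⁺ is absent, so FubJ is active.
Shikimate is absent, so DulV is inactive.
Required activator WexQ is absent, so *zorW* is not transcribed.
→ *zorW* is OFF in A.
Condition B:
c-di-GMP is absent, so PexE is active.
No repressor is bound and PexE is active, so *wexQ* is transcribed.
So WexQ is produced and active.
Mn²⁺ is absent, so FubJ is active.
Shikimate is absent, so DulV is inactive.
No repressor is bound and WexQ and FubJ are active, so *zorW* is transcribed.
→ *zorW* is ON in B.

B only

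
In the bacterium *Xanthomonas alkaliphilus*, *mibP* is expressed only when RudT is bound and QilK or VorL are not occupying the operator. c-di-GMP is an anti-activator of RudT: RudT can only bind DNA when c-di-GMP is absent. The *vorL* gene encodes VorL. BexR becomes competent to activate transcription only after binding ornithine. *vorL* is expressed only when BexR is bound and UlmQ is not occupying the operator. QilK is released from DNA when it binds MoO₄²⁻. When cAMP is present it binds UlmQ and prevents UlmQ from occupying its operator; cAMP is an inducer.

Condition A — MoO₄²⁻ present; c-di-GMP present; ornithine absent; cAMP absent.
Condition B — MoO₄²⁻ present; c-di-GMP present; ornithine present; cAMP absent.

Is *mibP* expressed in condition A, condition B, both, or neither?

Condition A:
MoO₄²⁻ is present, so QilK is inactive.
c-di-GMP is present, so RudT is inactive.
Ornithine is absent, so BexR is inactive.
cAMP is absent, so UlmQ is active.
With repressor UlmQ bound, *vorL* is not transcribed.
So VorL is not produced.
Required activator RudT is absent, so *mibP* is not transcribed.
→ *mibP* is OFF in A.
Condition B:
MoO₄²⁻ is present, so QilK is inactive.
c-di-GMP is present, so RudT is inactive.
Ornithine is present, so BexR is active.
cAMP is absent, so UlmQ is active.
With repressor UlmQ bound, *vorL* is not transcribed.
So VorL is not produced.
Required activator RudT is absent, so *mibP* is not transcribed.
→ *mibP* is OFF in B.

neither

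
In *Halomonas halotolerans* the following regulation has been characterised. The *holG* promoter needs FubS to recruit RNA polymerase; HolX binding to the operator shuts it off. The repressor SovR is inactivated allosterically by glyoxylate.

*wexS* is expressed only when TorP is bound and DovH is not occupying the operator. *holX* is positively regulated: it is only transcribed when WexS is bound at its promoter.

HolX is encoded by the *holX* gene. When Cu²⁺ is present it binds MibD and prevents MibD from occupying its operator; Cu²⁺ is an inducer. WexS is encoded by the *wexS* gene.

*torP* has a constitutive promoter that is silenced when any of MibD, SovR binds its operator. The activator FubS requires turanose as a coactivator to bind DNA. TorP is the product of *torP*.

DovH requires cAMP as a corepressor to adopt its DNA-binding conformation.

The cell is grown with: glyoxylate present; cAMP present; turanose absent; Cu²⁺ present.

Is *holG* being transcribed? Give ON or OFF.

Turanose is absent, so FubS is inactive.
cAMP is present, so DovH is active.
Cu²⁺ is present, so MibD is inactive.
Glyoxylate is present, so SovR is inactive.
With no repressor bound, *torP* is transcribed.
So TorP is produced and active.
With repressor DovH bound, *wexS* is not transcribed.
So WexS is not produced.
Required activator WexS is absent, so *holX* is not transcribed.
So HolX is not produced.
Required activator FubS is absent, so *holG* is not transcribed.

OFF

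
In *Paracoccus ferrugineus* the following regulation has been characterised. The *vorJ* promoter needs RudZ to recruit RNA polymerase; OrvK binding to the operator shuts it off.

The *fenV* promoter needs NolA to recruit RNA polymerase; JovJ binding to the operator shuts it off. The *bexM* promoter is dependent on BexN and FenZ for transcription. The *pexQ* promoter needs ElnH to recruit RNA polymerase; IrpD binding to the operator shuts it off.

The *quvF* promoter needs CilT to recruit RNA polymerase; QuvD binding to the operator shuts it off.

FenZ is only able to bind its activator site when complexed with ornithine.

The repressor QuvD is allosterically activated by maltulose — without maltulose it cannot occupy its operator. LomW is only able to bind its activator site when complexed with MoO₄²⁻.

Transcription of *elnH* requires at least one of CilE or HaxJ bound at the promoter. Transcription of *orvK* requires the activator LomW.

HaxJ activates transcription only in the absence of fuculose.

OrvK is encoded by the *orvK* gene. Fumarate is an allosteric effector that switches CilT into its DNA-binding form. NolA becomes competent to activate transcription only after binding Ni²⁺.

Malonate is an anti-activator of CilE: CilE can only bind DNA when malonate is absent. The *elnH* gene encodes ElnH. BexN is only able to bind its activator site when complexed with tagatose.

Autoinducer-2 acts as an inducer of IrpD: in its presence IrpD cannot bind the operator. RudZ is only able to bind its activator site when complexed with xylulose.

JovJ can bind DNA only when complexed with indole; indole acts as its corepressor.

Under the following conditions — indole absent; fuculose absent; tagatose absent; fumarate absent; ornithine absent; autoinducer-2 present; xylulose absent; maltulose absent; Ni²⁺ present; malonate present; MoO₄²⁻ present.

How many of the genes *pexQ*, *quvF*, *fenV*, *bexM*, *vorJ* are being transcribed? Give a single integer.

2

Malonate is present, so CilE is inactive.
Fuculose is absent, so HaxJ is active.
Activator HaxJ is present, so *elnH* is transcribed.
So ElnH is produced and active.
Autoinducer-2 is present, so IrpD is inactive.
No repressor is bound and ElnH is active, so *pexQ* is transcribed.
→ *pexQ* is ON.
Fumarate is absent, so CilT is inactive.
Maltulose is absent, so QuvD is inactive.
Required activator CilT is absent, so *quvF* is not transcribed.
→ *quvF* is OFF.
Ni²⁺ is present, so NolA is active.
Indole is absent, so JovJ is inactive.
No repressor is bound and NolA is active, so *fenV* is transcribed.
→ *fenV* is ON.
Tagatose is absent, so BexN is inactive.
Ornithine is absent, so FenZ is inactive.
Required activator BexN is absent, so *bexM* is not transcribed.
→ *bexM* is OFF.
MoO₄²⁻ is present, so LomW is active.
No repressor is bound and LomW is active, so *orvK* is transcribed.
So OrvK is produced and active.
Xylulose is absent, so RudZ is inactive.
With repressor OrvK bound, *vorJ* is not transcribed.
→ *vorJ* is OFF.
2 of the 5 genes are transcribed.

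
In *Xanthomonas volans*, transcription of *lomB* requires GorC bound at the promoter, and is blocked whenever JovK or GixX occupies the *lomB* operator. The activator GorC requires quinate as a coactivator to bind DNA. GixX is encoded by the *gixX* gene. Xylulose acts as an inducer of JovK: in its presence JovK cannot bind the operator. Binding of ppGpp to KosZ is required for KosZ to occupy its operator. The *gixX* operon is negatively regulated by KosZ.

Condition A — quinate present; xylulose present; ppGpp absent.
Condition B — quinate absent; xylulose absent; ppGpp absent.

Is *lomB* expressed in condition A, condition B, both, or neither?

Condition A:
Quinate is present, so GorC is active.
Xylulose is present, so JovK is inactive.
ppGpp is absent, so KosZ is inactive.
With no repressor bound, *gixX* is transcribed.
So GixX is produced and active.
With repressor GixX bound, *lomB* is not transcribed.
→ *lomB* is OFF in A.
Condition B:
Quinate is absent, so GorC is inactive.
Xylulose is absent, so JovK is active.
ppGpp is absent, so KosZ is inactive.
With no repressor bound, *gixX* is transcribed.
So GixX is produced and active.
With repressor JovK bound, *lomB* is not transcribed.
→ *lomB* is OFF in B.

neither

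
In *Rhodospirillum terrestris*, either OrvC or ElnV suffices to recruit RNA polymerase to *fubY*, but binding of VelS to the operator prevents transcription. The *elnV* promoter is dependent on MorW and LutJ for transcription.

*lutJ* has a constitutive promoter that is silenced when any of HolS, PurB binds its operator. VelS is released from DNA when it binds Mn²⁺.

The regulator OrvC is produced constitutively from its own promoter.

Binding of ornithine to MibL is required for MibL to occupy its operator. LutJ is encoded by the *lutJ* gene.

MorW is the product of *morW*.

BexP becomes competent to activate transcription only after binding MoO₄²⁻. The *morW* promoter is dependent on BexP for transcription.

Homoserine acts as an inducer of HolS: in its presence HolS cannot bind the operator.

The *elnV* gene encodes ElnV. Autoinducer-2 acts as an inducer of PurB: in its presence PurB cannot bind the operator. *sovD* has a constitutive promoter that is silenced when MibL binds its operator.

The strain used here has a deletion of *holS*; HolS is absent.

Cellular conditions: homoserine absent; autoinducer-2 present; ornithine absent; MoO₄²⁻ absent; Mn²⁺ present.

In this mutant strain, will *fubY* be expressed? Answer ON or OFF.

ON

OrvC is produced constitutively and is active.
Mn²⁺ is present, so VelS is inactive.
MoO₄²⁻ is absent, so BexP is inactive.
Required activator BexP is absent, so *morW* is not transcribed.
So MorW is not produced.
HolS is non-functional in this strain, so it has no effect.
Autoinducer-2 is present, so PurB is inactive.
With no repressor bound, *lutJ* is transcribed.
So LutJ is produced and active.
Required activator MorW is absent, so *elnV* is not transcribed.
So ElnV is not produced.
Activator OrvC is present, so *fubY* is transcribed.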